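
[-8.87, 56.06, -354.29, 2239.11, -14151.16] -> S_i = -8.87*(-6.32)^i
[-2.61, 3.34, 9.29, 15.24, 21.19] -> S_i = -2.61 + 5.95*i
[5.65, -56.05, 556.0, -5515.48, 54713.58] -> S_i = 5.65*(-9.92)^i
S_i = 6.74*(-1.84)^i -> [6.74, -12.4, 22.82, -41.99, 77.26]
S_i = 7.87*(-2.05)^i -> [7.87, -16.13, 33.07, -67.8, 138.99]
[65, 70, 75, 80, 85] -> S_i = 65 + 5*i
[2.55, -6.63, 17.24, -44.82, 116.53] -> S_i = 2.55*(-2.60)^i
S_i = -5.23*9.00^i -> [-5.23, -47.07, -423.63, -3812.67, -34314.03]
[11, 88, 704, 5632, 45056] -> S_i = 11*8^i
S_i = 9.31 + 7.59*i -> [9.31, 16.9, 24.49, 32.08, 39.67]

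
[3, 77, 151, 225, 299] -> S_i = 3 + 74*i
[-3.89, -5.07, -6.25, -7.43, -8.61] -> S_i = -3.89 + -1.18*i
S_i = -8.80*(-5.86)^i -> [-8.8, 51.57, -302.19, 1770.82, -10377.03]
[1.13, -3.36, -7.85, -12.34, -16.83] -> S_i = 1.13 + -4.49*i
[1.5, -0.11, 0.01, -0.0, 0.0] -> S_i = 1.50*(-0.07)^i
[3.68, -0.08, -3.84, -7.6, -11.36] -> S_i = 3.68 + -3.76*i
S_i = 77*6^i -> [77, 462, 2772, 16632, 99792]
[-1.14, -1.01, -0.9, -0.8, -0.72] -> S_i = -1.14*0.89^i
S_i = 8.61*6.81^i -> [8.61, 58.63, 399.3, 2719.22, 18517.89]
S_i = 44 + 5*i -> [44, 49, 54, 59, 64]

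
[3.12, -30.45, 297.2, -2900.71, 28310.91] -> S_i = 3.12*(-9.76)^i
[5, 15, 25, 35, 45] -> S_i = 5 + 10*i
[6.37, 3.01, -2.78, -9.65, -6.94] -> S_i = Random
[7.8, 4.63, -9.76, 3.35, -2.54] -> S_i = Random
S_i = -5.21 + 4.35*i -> [-5.21, -0.86, 3.49, 7.84, 12.19]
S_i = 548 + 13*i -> [548, 561, 574, 587, 600]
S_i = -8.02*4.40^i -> [-8.02, -35.29, -155.27, -683.18, -3005.97]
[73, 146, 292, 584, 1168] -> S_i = 73*2^i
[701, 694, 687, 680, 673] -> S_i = 701 + -7*i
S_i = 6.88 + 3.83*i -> [6.88, 10.71, 14.54, 18.37, 22.2]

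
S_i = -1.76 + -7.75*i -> [-1.76, -9.51, -17.26, -25.01, -32.76]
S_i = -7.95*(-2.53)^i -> [-7.95, 20.11, -50.89, 128.74, -325.72]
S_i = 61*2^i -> [61, 122, 244, 488, 976]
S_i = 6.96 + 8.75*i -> [6.96, 15.71, 24.46, 33.21, 41.96]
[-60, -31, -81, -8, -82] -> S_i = Random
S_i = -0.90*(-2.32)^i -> [-0.9, 2.09, -4.84, 11.24, -26.07]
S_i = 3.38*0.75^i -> [3.38, 2.54, 1.9, 1.43, 1.07]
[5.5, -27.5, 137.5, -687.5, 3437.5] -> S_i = 5.50*(-5.00)^i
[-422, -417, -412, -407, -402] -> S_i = -422 + 5*i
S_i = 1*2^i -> [1, 2, 4, 8, 16]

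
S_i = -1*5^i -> [-1, -5, -25, -125, -625]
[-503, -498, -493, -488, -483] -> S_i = -503 + 5*i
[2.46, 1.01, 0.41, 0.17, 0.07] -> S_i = 2.46*0.41^i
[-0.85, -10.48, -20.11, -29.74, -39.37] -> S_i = -0.85 + -9.63*i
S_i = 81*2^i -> [81, 162, 324, 648, 1296]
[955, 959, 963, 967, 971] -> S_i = 955 + 4*i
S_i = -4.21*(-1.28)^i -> [-4.21, 5.39, -6.9, 8.83, -11.3]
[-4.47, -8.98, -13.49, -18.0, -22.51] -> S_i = -4.47 + -4.51*i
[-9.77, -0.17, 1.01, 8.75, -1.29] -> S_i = Random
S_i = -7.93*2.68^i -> [-7.93, -21.25, -56.96, -152.64, -409.08]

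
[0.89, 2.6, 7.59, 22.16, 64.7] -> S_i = 0.89*2.92^i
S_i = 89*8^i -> [89, 712, 5696, 45568, 364544]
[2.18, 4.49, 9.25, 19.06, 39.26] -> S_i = 2.18*2.06^i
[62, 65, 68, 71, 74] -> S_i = 62 + 3*i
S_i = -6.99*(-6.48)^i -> [-6.99, 45.3, -293.51, 1901.96, -12324.72]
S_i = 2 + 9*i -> [2, 11, 20, 29, 38]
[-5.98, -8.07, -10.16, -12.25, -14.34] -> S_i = -5.98 + -2.09*i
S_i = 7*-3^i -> [7, -21, 63, -189, 567]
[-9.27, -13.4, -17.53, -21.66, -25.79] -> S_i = -9.27 + -4.13*i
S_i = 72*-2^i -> [72, -144, 288, -576, 1152]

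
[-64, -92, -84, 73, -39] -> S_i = Random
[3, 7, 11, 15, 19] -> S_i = 3 + 4*i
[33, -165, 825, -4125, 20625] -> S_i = 33*-5^i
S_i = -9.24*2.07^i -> [-9.24, -19.13, -39.59, -81.96, -169.65]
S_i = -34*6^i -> [-34, -204, -1224, -7344, -44064]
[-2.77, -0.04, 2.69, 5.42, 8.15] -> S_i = -2.77 + 2.73*i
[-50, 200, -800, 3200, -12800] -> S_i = -50*-4^i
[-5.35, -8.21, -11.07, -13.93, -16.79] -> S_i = -5.35 + -2.86*i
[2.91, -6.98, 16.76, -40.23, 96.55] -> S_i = 2.91*(-2.40)^i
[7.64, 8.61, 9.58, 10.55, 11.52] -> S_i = 7.64 + 0.97*i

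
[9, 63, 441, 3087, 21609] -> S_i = 9*7^i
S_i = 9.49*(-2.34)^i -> [9.49, -22.21, 51.96, -121.59, 284.53]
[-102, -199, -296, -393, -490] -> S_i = -102 + -97*i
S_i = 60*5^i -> [60, 300, 1500, 7500, 37500]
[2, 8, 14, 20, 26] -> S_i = 2 + 6*i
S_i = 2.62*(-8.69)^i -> [2.62, -22.77, 197.85, -1719.34, 14941.03]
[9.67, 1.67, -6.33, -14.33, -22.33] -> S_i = 9.67 + -8.00*i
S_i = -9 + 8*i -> [-9, -1, 7, 15, 23]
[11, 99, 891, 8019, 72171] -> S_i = 11*9^i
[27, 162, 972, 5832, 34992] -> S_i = 27*6^i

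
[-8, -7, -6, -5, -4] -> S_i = -8 + 1*i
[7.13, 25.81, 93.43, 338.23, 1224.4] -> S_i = 7.13*3.62^i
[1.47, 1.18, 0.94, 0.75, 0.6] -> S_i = 1.47*0.80^i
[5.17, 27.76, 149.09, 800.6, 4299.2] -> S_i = 5.17*5.37^i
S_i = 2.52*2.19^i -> [2.52, 5.52, 12.09, 26.47, 57.97]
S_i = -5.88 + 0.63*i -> [-5.88, -5.25, -4.62, -3.99, -3.36]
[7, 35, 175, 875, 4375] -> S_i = 7*5^i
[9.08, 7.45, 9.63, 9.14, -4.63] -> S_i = Random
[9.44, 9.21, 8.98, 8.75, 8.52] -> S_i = 9.44 + -0.23*i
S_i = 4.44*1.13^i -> [4.44, 5.02, 5.67, 6.41, 7.24]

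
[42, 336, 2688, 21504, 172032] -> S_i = 42*8^i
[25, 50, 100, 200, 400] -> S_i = 25*2^i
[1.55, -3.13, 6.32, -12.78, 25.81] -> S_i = 1.55*(-2.02)^i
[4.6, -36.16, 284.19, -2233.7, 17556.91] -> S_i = 4.60*(-7.86)^i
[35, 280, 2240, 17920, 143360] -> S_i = 35*8^i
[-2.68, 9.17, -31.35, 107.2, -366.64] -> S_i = -2.68*(-3.42)^i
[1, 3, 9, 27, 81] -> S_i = 1*3^i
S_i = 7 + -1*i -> [7, 6, 5, 4, 3]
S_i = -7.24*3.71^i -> [-7.24, -26.86, -99.65, -369.71, -1371.62]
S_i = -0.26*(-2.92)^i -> [-0.26, 0.76, -2.22, 6.47, -18.9]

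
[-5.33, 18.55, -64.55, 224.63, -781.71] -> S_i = -5.33*(-3.48)^i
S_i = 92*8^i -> [92, 736, 5888, 47104, 376832]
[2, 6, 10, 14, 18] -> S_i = 2 + 4*i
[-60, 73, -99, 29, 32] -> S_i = Random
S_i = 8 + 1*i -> [8, 9, 10, 11, 12]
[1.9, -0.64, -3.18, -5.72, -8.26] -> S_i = 1.90 + -2.54*i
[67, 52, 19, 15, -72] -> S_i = Random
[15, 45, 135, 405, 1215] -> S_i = 15*3^i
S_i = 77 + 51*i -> [77, 128, 179, 230, 281]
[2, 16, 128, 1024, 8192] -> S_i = 2*8^i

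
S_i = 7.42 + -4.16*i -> [7.42, 3.26, -0.9, -5.06, -9.22]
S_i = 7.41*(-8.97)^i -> [7.41, -66.47, 596.22, -5348.05, 47972.02]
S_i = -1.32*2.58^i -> [-1.32, -3.41, -8.79, -22.67, -58.49]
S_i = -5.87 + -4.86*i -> [-5.87, -10.73, -15.59, -20.45, -25.31]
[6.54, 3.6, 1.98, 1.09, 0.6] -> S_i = 6.54*0.55^i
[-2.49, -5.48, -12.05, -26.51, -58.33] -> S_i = -2.49*2.20^i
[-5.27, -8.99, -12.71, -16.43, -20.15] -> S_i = -5.27 + -3.72*i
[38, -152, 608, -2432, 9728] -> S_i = 38*-4^i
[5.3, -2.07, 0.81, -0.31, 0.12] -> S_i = 5.30*(-0.39)^i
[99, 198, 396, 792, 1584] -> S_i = 99*2^i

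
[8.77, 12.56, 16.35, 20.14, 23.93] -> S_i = 8.77 + 3.79*i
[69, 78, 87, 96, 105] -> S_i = 69 + 9*i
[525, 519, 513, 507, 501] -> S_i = 525 + -6*i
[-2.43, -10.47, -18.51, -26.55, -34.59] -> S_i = -2.43 + -8.04*i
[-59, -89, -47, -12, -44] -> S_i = Random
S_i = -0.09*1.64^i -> [-0.09, -0.15, -0.24, -0.4, -0.65]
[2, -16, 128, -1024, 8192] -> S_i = 2*-8^i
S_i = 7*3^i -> [7, 21, 63, 189, 567]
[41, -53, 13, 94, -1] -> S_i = Random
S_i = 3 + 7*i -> [3, 10, 17, 24, 31]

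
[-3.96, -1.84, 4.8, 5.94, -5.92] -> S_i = Random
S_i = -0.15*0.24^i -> [-0.15, -0.04, -0.01, -0.0, -0.0]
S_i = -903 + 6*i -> [-903, -897, -891, -885, -879]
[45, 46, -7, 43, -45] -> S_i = Random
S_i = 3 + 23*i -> [3, 26, 49, 72, 95]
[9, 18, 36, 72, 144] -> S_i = 9*2^i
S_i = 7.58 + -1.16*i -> [7.58, 6.42, 5.26, 4.1, 2.94]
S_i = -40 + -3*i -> [-40, -43, -46, -49, -52]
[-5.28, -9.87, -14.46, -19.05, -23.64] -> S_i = -5.28 + -4.59*i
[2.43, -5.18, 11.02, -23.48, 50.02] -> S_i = 2.43*(-2.13)^i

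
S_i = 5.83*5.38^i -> [5.83, 31.37, 168.75, 907.85, 4884.25]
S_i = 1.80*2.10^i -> [1.8, 3.78, 7.94, 16.67, 35.01]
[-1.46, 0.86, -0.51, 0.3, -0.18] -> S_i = -1.46*(-0.59)^i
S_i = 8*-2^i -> [8, -16, 32, -64, 128]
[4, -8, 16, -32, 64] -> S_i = 4*-2^i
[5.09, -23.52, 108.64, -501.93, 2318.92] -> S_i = 5.09*(-4.62)^i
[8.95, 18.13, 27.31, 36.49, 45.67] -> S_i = 8.95 + 9.18*i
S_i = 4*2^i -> [4, 8, 16, 32, 64]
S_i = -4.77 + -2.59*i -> [-4.77, -7.36, -9.95, -12.54, -15.13]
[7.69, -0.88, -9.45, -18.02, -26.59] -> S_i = 7.69 + -8.57*i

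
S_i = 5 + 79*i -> [5, 84, 163, 242, 321]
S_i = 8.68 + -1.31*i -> [8.68, 7.37, 6.06, 4.75, 3.44]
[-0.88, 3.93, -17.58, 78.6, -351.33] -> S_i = -0.88*(-4.47)^i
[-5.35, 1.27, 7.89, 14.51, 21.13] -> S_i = -5.35 + 6.62*i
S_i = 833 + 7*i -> [833, 840, 847, 854, 861]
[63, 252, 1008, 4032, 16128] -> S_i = 63*4^i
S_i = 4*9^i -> [4, 36, 324, 2916, 26244]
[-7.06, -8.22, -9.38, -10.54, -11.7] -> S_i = -7.06 + -1.16*i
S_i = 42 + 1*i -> [42, 43, 44, 45, 46]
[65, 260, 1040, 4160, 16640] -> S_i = 65*4^i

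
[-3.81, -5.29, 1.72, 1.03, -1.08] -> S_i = Random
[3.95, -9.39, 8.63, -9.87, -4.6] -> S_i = Random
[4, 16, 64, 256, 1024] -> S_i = 4*4^i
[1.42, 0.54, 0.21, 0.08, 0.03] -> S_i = 1.42*0.38^i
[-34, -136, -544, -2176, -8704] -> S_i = -34*4^i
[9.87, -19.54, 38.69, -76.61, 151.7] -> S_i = 9.87*(-1.98)^i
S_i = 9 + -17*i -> [9, -8, -25, -42, -59]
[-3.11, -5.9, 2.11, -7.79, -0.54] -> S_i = Random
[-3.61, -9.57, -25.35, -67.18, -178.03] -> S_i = -3.61*2.65^i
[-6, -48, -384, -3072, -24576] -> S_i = -6*8^i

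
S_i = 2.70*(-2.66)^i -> [2.7, -7.18, 19.1, -50.82, 135.17]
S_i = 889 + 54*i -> [889, 943, 997, 1051, 1105]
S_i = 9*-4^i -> [9, -36, 144, -576, 2304]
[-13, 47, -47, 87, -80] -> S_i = Random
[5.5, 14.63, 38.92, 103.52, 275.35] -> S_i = 5.50*2.66^i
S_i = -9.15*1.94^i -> [-9.15, -17.75, -34.44, -66.81, -129.61]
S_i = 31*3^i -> [31, 93, 279, 837, 2511]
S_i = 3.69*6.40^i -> [3.69, 23.62, 151.14, 967.31, 6190.79]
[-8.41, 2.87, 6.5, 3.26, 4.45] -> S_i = Random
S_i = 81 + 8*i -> [81, 89, 97, 105, 113]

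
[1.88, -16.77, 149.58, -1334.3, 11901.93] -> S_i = 1.88*(-8.92)^i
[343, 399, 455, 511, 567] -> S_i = 343 + 56*i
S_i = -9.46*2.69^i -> [-9.46, -25.45, -68.45, -184.14, -495.34]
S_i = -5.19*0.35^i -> [-5.19, -1.82, -0.64, -0.22, -0.08]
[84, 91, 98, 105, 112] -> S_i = 84 + 7*i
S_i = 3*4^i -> [3, 12, 48, 192, 768]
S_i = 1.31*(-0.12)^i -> [1.31, -0.16, 0.02, -0.0, 0.0]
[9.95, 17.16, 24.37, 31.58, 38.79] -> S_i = 9.95 + 7.21*i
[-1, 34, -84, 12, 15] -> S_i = Random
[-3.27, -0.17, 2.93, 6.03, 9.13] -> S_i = -3.27 + 3.10*i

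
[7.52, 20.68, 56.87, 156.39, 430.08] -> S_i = 7.52*2.75^i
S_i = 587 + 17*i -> [587, 604, 621, 638, 655]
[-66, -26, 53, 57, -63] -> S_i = Random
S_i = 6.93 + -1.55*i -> [6.93, 5.38, 3.83, 2.28, 0.73]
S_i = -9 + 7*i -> [-9, -2, 5, 12, 19]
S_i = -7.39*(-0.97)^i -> [-7.39, 7.17, -6.95, 6.74, -6.54]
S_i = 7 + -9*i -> [7, -2, -11, -20, -29]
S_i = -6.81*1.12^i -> [-6.81, -7.63, -8.54, -9.57, -10.72]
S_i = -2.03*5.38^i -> [-2.03, -10.92, -58.76, -316.11, -1700.69]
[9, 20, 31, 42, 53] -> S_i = 9 + 11*i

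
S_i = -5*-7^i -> [-5, 35, -245, 1715, -12005]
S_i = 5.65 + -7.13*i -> [5.65, -1.48, -8.61, -15.74, -22.87]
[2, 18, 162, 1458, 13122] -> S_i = 2*9^i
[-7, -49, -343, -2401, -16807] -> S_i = -7*7^i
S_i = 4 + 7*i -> [4, 11, 18, 25, 32]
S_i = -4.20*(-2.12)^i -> [-4.2, 8.9, -18.88, 40.02, -84.84]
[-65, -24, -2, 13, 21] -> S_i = Random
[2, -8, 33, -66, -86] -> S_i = Random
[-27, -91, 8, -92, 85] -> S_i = Random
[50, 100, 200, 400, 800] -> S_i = 50*2^i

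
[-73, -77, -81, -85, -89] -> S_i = -73 + -4*i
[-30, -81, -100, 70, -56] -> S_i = Random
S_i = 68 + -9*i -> [68, 59, 50, 41, 32]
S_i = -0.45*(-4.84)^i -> [-0.45, 2.18, -10.54, 51.02, -246.94]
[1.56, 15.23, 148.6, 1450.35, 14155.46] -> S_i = 1.56*9.76^i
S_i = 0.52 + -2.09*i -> [0.52, -1.57, -3.66, -5.75, -7.84]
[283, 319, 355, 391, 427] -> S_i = 283 + 36*i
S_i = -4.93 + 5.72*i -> [-4.93, 0.79, 6.51, 12.23, 17.95]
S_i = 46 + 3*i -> [46, 49, 52, 55, 58]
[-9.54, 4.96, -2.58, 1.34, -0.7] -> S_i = -9.54*(-0.52)^i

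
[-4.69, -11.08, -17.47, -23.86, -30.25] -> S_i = -4.69 + -6.39*i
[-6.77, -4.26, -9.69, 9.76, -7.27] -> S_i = Random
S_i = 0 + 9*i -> [0, 9, 18, 27, 36]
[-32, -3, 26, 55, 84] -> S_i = -32 + 29*i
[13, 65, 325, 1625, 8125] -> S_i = 13*5^i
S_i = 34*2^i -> [34, 68, 136, 272, 544]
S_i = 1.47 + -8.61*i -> [1.47, -7.14, -15.75, -24.36, -32.97]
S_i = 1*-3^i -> [1, -3, 9, -27, 81]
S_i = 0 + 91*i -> [0, 91, 182, 273, 364]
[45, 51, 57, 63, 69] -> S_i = 45 + 6*i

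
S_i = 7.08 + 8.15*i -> [7.08, 15.23, 23.38, 31.53, 39.68]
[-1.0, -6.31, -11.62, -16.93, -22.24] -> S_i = -1.00 + -5.31*i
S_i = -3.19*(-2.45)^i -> [-3.19, 7.82, -19.15, 46.91, -114.94]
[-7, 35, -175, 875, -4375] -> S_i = -7*-5^i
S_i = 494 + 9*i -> [494, 503, 512, 521, 530]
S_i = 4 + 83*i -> [4, 87, 170, 253, 336]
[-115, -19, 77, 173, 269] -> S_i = -115 + 96*i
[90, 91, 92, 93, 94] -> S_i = 90 + 1*i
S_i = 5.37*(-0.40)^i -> [5.37, -2.15, 0.86, -0.34, 0.14]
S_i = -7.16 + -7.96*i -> [-7.16, -15.12, -23.08, -31.04, -39.0]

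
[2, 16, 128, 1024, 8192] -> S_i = 2*8^i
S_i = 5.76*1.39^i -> [5.76, 8.01, 11.13, 15.47, 21.5]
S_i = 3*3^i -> [3, 9, 27, 81, 243]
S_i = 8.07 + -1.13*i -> [8.07, 6.94, 5.81, 4.68, 3.55]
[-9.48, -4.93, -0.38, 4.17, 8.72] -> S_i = -9.48 + 4.55*i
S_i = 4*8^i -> [4, 32, 256, 2048, 16384]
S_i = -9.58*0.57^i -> [-9.58, -5.46, -3.11, -1.77, -1.01]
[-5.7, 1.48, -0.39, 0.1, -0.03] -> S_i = -5.70*(-0.26)^i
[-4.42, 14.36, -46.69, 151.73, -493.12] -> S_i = -4.42*(-3.25)^i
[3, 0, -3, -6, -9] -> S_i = 3 + -3*i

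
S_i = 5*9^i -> [5, 45, 405, 3645, 32805]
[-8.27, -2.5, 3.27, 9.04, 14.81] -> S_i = -8.27 + 5.77*i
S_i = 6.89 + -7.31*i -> [6.89, -0.42, -7.73, -15.04, -22.35]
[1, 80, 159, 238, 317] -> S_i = 1 + 79*i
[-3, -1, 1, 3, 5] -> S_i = -3 + 2*i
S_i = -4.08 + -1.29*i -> [-4.08, -5.37, -6.66, -7.95, -9.24]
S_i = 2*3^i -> [2, 6, 18, 54, 162]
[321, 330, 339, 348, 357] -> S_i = 321 + 9*i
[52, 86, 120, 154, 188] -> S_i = 52 + 34*i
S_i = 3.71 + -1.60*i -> [3.71, 2.11, 0.51, -1.09, -2.69]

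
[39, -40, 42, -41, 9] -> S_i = Random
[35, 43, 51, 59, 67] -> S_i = 35 + 8*i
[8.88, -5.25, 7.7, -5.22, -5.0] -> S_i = Random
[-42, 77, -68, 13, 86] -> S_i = Random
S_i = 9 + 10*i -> [9, 19, 29, 39, 49]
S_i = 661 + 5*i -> [661, 666, 671, 676, 681]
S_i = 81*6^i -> [81, 486, 2916, 17496, 104976]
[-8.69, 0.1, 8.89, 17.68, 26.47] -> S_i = -8.69 + 8.79*i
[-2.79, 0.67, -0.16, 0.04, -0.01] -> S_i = -2.79*(-0.24)^i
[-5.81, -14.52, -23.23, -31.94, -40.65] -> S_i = -5.81 + -8.71*i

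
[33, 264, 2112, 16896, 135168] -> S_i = 33*8^i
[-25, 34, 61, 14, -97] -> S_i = Random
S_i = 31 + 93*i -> [31, 124, 217, 310, 403]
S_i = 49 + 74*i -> [49, 123, 197, 271, 345]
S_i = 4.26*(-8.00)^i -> [4.26, -34.08, 272.64, -2181.12, 17448.96]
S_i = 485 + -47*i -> [485, 438, 391, 344, 297]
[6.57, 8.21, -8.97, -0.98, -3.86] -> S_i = Random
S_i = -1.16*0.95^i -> [-1.16, -1.1, -1.05, -0.99, -0.94]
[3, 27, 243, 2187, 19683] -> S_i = 3*9^i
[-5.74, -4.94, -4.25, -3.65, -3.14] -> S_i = -5.74*0.86^i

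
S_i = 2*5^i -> [2, 10, 50, 250, 1250]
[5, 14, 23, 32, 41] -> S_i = 5 + 9*i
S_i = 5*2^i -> [5, 10, 20, 40, 80]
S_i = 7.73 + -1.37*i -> [7.73, 6.36, 4.99, 3.62, 2.25]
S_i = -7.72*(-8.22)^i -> [-7.72, 63.46, -521.63, 4287.78, -35245.57]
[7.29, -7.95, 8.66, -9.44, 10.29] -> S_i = 7.29*(-1.09)^i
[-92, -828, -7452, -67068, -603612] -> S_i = -92*9^i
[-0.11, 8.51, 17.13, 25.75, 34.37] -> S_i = -0.11 + 8.62*i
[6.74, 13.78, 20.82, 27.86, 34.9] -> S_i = 6.74 + 7.04*i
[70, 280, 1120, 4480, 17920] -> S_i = 70*4^i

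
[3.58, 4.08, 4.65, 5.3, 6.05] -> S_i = 3.58*1.14^i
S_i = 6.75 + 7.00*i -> [6.75, 13.75, 20.75, 27.75, 34.75]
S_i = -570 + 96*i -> [-570, -474, -378, -282, -186]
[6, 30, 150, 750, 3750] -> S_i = 6*5^i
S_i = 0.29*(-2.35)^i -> [0.29, -0.68, 1.6, -3.76, 8.84]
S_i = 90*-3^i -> [90, -270, 810, -2430, 7290]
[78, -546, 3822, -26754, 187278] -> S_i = 78*-7^i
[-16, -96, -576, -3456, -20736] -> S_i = -16*6^i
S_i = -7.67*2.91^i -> [-7.67, -22.32, -64.95, -189.01, -550.01]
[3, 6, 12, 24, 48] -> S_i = 3*2^i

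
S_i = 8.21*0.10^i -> [8.21, 0.82, 0.08, 0.01, 0.0]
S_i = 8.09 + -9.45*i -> [8.09, -1.36, -10.81, -20.26, -29.71]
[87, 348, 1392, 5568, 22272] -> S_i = 87*4^i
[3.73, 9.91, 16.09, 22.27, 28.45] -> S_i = 3.73 + 6.18*i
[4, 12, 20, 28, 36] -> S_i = 4 + 8*i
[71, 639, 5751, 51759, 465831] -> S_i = 71*9^i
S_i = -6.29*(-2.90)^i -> [-6.29, 18.24, -52.9, 153.41, -444.88]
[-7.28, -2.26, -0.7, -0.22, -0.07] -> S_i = -7.28*0.31^i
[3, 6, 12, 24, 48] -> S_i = 3*2^i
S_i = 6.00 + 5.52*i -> [6.0, 11.52, 17.04, 22.56, 28.08]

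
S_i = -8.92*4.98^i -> [-8.92, -44.42, -221.22, -1101.67, -5486.33]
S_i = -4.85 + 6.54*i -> [-4.85, 1.69, 8.23, 14.77, 21.31]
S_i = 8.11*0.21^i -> [8.11, 1.7, 0.36, 0.08, 0.02]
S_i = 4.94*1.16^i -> [4.94, 5.73, 6.65, 7.71, 8.94]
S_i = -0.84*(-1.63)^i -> [-0.84, 1.37, -2.23, 3.64, -5.93]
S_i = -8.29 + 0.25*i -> [-8.29, -8.04, -7.79, -7.54, -7.29]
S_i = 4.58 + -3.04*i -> [4.58, 1.54, -1.5, -4.54, -7.58]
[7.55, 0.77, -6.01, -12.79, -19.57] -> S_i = 7.55 + -6.78*i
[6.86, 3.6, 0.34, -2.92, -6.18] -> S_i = 6.86 + -3.26*i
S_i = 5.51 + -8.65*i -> [5.51, -3.14, -11.79, -20.44, -29.09]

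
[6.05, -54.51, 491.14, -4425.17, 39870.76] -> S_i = 6.05*(-9.01)^i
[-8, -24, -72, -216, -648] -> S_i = -8*3^i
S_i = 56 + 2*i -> [56, 58, 60, 62, 64]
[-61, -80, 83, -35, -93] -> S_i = Random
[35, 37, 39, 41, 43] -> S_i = 35 + 2*i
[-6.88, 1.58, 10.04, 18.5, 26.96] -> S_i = -6.88 + 8.46*i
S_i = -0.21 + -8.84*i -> [-0.21, -9.05, -17.89, -26.73, -35.57]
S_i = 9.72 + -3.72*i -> [9.72, 6.0, 2.28, -1.44, -5.16]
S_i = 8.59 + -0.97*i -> [8.59, 7.62, 6.65, 5.68, 4.71]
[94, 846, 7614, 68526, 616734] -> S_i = 94*9^i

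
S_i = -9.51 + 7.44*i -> [-9.51, -2.07, 5.37, 12.81, 20.25]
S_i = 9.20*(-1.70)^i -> [9.2, -15.64, 26.59, -45.2, 76.84]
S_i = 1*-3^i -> [1, -3, 9, -27, 81]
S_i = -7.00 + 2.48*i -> [-7.0, -4.52, -2.04, 0.44, 2.92]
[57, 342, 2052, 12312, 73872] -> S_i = 57*6^i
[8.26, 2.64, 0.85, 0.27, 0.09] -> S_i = 8.26*0.32^i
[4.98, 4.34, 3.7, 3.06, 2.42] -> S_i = 4.98 + -0.64*i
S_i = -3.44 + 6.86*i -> [-3.44, 3.42, 10.28, 17.14, 24.0]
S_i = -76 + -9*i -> [-76, -85, -94, -103, -112]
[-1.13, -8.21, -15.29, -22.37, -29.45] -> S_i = -1.13 + -7.08*i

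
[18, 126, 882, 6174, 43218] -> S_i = 18*7^i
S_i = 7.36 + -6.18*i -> [7.36, 1.18, -5.0, -11.18, -17.36]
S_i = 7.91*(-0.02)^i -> [7.91, -0.16, 0.0, -0.0, 0.0]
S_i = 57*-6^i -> [57, -342, 2052, -12312, 73872]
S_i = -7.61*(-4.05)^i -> [-7.61, 30.82, -124.82, 505.53, -2047.41]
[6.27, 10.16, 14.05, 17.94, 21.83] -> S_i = 6.27 + 3.89*i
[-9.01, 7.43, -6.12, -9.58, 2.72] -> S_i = Random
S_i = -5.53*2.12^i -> [-5.53, -11.72, -24.85, -52.69, -111.7]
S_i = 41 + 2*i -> [41, 43, 45, 47, 49]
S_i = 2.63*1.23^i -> [2.63, 3.23, 3.98, 4.89, 6.02]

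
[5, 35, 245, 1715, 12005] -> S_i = 5*7^i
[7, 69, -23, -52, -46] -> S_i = Random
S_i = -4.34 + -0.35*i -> [-4.34, -4.69, -5.04, -5.39, -5.74]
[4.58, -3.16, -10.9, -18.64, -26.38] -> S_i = 4.58 + -7.74*i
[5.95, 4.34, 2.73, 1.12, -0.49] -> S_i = 5.95 + -1.61*i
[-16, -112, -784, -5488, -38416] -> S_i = -16*7^i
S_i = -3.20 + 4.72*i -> [-3.2, 1.52, 6.24, 10.96, 15.68]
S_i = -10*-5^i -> [-10, 50, -250, 1250, -6250]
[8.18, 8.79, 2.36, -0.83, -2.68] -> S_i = Random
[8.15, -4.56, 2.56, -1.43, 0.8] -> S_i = 8.15*(-0.56)^i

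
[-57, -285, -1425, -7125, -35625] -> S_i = -57*5^i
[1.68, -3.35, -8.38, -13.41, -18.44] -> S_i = 1.68 + -5.03*i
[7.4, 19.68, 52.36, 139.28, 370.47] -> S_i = 7.40*2.66^i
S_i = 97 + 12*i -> [97, 109, 121, 133, 145]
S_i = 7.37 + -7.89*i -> [7.37, -0.52, -8.41, -16.3, -24.19]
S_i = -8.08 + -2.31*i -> [-8.08, -10.39, -12.7, -15.01, -17.32]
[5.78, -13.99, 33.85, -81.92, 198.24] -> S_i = 5.78*(-2.42)^i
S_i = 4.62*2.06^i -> [4.62, 9.52, 19.61, 40.39, 83.2]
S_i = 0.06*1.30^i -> [0.06, 0.08, 0.1, 0.13, 0.17]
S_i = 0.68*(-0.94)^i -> [0.68, -0.64, 0.6, -0.56, 0.53]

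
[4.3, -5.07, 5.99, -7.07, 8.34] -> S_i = 4.30*(-1.18)^i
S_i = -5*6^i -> [-5, -30, -180, -1080, -6480]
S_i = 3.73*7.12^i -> [3.73, 26.56, 189.09, 1346.32, 9585.81]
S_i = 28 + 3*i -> [28, 31, 34, 37, 40]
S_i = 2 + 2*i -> [2, 4, 6, 8, 10]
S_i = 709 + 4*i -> [709, 713, 717, 721, 725]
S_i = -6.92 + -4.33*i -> [-6.92, -11.25, -15.58, -19.91, -24.24]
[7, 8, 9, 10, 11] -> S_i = 7 + 1*i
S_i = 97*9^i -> [97, 873, 7857, 70713, 636417]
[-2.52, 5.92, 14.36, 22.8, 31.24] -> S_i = -2.52 + 8.44*i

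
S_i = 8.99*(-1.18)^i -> [8.99, -10.61, 12.52, -14.77, 17.43]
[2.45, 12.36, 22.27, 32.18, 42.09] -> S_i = 2.45 + 9.91*i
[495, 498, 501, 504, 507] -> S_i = 495 + 3*i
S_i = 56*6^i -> [56, 336, 2016, 12096, 72576]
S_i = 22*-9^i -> [22, -198, 1782, -16038, 144342]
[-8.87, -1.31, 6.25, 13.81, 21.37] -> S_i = -8.87 + 7.56*i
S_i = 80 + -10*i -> [80, 70, 60, 50, 40]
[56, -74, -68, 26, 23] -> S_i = Random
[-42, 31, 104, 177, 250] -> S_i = -42 + 73*i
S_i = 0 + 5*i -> [0, 5, 10, 15, 20]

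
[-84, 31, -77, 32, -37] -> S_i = Random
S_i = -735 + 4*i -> [-735, -731, -727, -723, -719]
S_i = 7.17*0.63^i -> [7.17, 4.52, 2.85, 1.79, 1.13]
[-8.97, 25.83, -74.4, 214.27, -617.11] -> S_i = -8.97*(-2.88)^i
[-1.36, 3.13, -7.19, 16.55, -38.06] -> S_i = -1.36*(-2.30)^i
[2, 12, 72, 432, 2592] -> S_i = 2*6^i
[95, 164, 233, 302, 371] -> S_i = 95 + 69*i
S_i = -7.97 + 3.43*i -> [-7.97, -4.54, -1.11, 2.32, 5.75]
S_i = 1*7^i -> [1, 7, 49, 343, 2401]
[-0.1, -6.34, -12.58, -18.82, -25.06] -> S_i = -0.10 + -6.24*i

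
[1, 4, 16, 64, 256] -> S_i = 1*4^i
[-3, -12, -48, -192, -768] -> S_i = -3*4^i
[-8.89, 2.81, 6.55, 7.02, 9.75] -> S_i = Random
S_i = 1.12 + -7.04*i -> [1.12, -5.92, -12.96, -20.0, -27.04]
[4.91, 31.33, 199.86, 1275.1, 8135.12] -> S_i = 4.91*6.38^i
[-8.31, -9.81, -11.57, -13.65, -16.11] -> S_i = -8.31*1.18^i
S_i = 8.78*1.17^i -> [8.78, 10.27, 12.02, 14.06, 16.45]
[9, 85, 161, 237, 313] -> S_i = 9 + 76*i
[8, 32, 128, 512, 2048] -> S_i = 8*4^i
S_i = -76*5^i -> [-76, -380, -1900, -9500, -47500]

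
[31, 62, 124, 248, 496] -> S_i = 31*2^i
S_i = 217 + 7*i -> [217, 224, 231, 238, 245]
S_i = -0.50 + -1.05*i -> [-0.5, -1.55, -2.6, -3.65, -4.7]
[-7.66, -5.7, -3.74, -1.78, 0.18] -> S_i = -7.66 + 1.96*i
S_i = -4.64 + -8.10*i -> [-4.64, -12.74, -20.84, -28.94, -37.04]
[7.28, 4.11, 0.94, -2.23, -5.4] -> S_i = 7.28 + -3.17*i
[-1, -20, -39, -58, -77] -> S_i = -1 + -19*i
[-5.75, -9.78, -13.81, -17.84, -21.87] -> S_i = -5.75 + -4.03*i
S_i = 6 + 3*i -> [6, 9, 12, 15, 18]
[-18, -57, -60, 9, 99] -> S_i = Random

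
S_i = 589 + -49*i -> [589, 540, 491, 442, 393]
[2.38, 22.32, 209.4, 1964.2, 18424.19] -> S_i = 2.38*9.38^i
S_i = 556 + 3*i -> [556, 559, 562, 565, 568]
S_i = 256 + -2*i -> [256, 254, 252, 250, 248]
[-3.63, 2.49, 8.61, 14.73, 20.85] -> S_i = -3.63 + 6.12*i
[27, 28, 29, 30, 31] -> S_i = 27 + 1*i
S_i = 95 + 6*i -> [95, 101, 107, 113, 119]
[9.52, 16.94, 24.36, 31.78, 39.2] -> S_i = 9.52 + 7.42*i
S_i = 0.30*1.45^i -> [0.3, 0.44, 0.63, 0.91, 1.33]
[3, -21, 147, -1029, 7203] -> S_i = 3*-7^i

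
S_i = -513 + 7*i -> [-513, -506, -499, -492, -485]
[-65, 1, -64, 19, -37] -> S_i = Random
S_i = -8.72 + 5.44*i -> [-8.72, -3.28, 2.16, 7.6, 13.04]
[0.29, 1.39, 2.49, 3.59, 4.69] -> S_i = 0.29 + 1.10*i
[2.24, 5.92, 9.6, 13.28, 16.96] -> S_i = 2.24 + 3.68*i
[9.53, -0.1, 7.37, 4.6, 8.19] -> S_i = Random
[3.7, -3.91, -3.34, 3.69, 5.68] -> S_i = Random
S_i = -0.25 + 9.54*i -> [-0.25, 9.29, 18.83, 28.37, 37.91]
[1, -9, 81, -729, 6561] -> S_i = 1*-9^i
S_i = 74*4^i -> [74, 296, 1184, 4736, 18944]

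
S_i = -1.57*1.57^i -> [-1.57, -2.46, -3.87, -6.08, -9.54]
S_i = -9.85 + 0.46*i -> [-9.85, -9.39, -8.93, -8.47, -8.01]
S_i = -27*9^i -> [-27, -243, -2187, -19683, -177147]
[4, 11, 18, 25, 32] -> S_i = 4 + 7*i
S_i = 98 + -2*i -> [98, 96, 94, 92, 90]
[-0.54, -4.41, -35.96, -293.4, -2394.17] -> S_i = -0.54*8.16^i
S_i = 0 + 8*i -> [0, 8, 16, 24, 32]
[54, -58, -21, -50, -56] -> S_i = Random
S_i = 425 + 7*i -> [425, 432, 439, 446, 453]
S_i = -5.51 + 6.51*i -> [-5.51, 1.0, 7.51, 14.02, 20.53]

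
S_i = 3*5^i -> [3, 15, 75, 375, 1875]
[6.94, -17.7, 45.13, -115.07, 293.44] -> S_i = 6.94*(-2.55)^i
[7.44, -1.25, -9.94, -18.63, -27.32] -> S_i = 7.44 + -8.69*i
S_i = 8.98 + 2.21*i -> [8.98, 11.19, 13.4, 15.61, 17.82]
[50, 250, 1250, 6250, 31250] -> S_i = 50*5^i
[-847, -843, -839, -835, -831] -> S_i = -847 + 4*i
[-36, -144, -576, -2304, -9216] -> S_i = -36*4^i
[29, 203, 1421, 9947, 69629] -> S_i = 29*7^i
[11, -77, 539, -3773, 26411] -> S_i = 11*-7^i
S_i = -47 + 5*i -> [-47, -42, -37, -32, -27]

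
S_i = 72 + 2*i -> [72, 74, 76, 78, 80]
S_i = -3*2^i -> [-3, -6, -12, -24, -48]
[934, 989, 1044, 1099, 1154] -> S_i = 934 + 55*i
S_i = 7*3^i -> [7, 21, 63, 189, 567]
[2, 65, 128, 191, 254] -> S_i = 2 + 63*i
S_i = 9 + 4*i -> [9, 13, 17, 21, 25]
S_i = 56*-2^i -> [56, -112, 224, -448, 896]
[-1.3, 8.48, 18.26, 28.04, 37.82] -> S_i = -1.30 + 9.78*i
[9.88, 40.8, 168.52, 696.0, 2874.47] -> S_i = 9.88*4.13^i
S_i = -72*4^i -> [-72, -288, -1152, -4608, -18432]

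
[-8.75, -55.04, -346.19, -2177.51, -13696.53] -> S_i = -8.75*6.29^i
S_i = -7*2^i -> [-7, -14, -28, -56, -112]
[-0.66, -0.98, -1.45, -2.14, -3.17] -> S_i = -0.66*1.48^i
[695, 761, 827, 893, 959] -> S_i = 695 + 66*i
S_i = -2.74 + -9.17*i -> [-2.74, -11.91, -21.08, -30.25, -39.42]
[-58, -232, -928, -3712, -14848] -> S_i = -58*4^i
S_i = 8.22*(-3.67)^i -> [8.22, -30.17, 110.71, -406.32, 1491.2]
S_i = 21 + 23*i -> [21, 44, 67, 90, 113]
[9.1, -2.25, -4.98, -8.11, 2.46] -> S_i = Random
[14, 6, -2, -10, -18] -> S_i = 14 + -8*i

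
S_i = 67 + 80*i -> [67, 147, 227, 307, 387]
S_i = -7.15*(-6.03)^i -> [-7.15, 43.11, -259.98, 1567.68, -9453.12]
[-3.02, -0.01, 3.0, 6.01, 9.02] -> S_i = -3.02 + 3.01*i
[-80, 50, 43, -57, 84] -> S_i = Random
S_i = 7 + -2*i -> [7, 5, 3, 1, -1]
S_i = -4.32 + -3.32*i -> [-4.32, -7.64, -10.96, -14.28, -17.6]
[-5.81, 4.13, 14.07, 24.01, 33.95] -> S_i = -5.81 + 9.94*i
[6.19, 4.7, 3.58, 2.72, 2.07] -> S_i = 6.19*0.76^i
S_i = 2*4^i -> [2, 8, 32, 128, 512]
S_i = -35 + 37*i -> [-35, 2, 39, 76, 113]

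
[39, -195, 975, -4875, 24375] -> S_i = 39*-5^i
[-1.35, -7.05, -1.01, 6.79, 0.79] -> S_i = Random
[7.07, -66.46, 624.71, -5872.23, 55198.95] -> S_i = 7.07*(-9.40)^i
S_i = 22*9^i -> [22, 198, 1782, 16038, 144342]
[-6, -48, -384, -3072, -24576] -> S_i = -6*8^i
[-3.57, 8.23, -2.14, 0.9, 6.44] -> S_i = Random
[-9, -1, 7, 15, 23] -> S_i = -9 + 8*i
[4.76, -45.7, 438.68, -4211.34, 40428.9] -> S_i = 4.76*(-9.60)^i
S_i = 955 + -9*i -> [955, 946, 937, 928, 919]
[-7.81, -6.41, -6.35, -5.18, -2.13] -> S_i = Random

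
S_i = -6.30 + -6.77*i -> [-6.3, -13.07, -19.84, -26.61, -33.38]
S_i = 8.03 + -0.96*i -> [8.03, 7.07, 6.11, 5.15, 4.19]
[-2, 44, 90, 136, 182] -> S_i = -2 + 46*i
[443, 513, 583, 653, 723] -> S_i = 443 + 70*i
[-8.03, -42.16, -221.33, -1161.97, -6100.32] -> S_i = -8.03*5.25^i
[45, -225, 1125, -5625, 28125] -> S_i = 45*-5^i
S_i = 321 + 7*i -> [321, 328, 335, 342, 349]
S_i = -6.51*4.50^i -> [-6.51, -29.3, -131.83, -593.22, -2669.51]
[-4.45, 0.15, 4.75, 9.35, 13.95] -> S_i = -4.45 + 4.60*i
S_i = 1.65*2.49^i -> [1.65, 4.11, 10.23, 25.47, 63.43]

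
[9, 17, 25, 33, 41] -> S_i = 9 + 8*i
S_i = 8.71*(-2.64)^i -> [8.71, -22.99, 60.71, -160.26, 423.09]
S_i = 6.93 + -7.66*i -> [6.93, -0.73, -8.39, -16.05, -23.71]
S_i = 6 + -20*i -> [6, -14, -34, -54, -74]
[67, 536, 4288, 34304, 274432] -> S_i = 67*8^i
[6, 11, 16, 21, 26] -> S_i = 6 + 5*i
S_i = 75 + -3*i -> [75, 72, 69, 66, 63]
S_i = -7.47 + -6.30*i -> [-7.47, -13.77, -20.07, -26.37, -32.67]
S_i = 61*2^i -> [61, 122, 244, 488, 976]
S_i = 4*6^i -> [4, 24, 144, 864, 5184]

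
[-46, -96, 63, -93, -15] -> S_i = Random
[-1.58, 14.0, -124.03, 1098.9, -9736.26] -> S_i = -1.58*(-8.86)^i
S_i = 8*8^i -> [8, 64, 512, 4096, 32768]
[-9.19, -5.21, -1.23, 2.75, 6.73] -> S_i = -9.19 + 3.98*i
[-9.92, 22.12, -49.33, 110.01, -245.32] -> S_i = -9.92*(-2.23)^i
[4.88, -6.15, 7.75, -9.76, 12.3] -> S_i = 4.88*(-1.26)^i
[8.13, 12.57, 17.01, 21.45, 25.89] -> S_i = 8.13 + 4.44*i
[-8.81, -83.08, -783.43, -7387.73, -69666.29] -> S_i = -8.81*9.43^i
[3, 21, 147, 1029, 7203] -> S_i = 3*7^i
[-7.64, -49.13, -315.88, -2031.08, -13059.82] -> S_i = -7.64*6.43^i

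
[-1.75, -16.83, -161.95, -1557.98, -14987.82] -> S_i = -1.75*9.62^i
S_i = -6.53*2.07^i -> [-6.53, -13.52, -27.98, -57.92, -119.89]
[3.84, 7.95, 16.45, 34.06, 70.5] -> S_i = 3.84*2.07^i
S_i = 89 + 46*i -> [89, 135, 181, 227, 273]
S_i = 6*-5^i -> [6, -30, 150, -750, 3750]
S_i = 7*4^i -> [7, 28, 112, 448, 1792]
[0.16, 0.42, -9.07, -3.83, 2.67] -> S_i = Random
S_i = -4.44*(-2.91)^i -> [-4.44, 12.92, -37.6, 109.41, -318.39]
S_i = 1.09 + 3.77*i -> [1.09, 4.86, 8.63, 12.4, 16.17]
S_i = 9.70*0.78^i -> [9.7, 7.57, 5.9, 4.6, 3.59]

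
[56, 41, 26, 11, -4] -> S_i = 56 + -15*i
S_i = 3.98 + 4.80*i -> [3.98, 8.78, 13.58, 18.38, 23.18]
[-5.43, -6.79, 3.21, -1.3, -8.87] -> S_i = Random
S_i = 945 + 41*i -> [945, 986, 1027, 1068, 1109]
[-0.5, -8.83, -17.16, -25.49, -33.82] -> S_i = -0.50 + -8.33*i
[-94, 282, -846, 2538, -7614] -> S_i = -94*-3^i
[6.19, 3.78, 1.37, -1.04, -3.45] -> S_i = 6.19 + -2.41*i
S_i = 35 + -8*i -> [35, 27, 19, 11, 3]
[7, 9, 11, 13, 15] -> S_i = 7 + 2*i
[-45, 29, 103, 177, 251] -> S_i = -45 + 74*i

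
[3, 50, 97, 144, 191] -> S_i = 3 + 47*i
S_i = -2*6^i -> [-2, -12, -72, -432, -2592]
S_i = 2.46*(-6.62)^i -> [2.46, -16.29, 107.81, -713.69, 4724.62]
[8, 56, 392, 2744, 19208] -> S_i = 8*7^i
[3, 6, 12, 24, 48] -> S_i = 3*2^i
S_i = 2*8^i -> [2, 16, 128, 1024, 8192]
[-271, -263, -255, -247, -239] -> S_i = -271 + 8*i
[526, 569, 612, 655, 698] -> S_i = 526 + 43*i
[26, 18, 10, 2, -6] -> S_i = 26 + -8*i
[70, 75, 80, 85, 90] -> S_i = 70 + 5*i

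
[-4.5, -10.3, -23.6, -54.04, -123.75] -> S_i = -4.50*2.29^i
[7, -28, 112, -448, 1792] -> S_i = 7*-4^i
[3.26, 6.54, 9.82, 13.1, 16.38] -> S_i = 3.26 + 3.28*i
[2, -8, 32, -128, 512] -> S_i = 2*-4^i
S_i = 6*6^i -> [6, 36, 216, 1296, 7776]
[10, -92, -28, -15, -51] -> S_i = Random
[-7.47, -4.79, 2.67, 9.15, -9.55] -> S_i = Random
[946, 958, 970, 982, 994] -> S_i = 946 + 12*i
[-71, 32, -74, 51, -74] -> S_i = Random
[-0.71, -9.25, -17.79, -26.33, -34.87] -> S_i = -0.71 + -8.54*i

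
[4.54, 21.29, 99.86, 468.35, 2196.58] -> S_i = 4.54*4.69^i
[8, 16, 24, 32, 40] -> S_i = 8 + 8*i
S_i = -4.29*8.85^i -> [-4.29, -37.97, -336.0, -2973.63, -26316.64]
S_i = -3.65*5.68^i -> [-3.65, -20.73, -117.76, -668.86, -3799.15]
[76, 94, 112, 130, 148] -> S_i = 76 + 18*i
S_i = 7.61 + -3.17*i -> [7.61, 4.44, 1.27, -1.9, -5.07]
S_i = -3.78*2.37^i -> [-3.78, -8.96, -21.23, -50.32, -119.26]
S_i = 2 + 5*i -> [2, 7, 12, 17, 22]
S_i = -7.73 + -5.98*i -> [-7.73, -13.71, -19.69, -25.67, -31.65]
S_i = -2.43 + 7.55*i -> [-2.43, 5.12, 12.67, 20.22, 27.77]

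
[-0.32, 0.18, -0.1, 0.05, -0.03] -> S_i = -0.32*(-0.55)^i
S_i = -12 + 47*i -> [-12, 35, 82, 129, 176]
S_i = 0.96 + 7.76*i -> [0.96, 8.72, 16.48, 24.24, 32.0]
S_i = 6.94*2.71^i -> [6.94, 18.81, 50.97, 138.12, 374.31]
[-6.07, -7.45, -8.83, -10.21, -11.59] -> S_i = -6.07 + -1.38*i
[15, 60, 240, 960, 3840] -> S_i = 15*4^i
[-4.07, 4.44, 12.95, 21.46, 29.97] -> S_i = -4.07 + 8.51*i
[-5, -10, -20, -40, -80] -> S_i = -5*2^i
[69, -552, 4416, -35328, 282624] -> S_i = 69*-8^i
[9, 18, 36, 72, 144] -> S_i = 9*2^i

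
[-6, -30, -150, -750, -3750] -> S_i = -6*5^i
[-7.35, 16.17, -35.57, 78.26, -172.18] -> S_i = -7.35*(-2.20)^i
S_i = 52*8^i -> [52, 416, 3328, 26624, 212992]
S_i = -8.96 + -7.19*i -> [-8.96, -16.15, -23.34, -30.53, -37.72]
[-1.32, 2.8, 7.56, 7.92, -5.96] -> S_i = Random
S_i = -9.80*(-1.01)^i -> [-9.8, 9.9, -10.0, 10.1, -10.2]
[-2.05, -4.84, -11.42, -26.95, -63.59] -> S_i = -2.05*2.36^i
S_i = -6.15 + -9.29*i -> [-6.15, -15.44, -24.73, -34.02, -43.31]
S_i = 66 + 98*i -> [66, 164, 262, 360, 458]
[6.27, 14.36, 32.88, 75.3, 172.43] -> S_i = 6.27*2.29^i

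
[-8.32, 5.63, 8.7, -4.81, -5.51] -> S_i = Random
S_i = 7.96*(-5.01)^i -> [7.96, -39.88, 199.8, -1000.98, 5014.92]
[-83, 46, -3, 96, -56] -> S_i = Random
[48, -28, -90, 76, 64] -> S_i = Random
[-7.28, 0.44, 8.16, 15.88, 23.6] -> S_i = -7.28 + 7.72*i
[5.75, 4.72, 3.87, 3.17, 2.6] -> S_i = 5.75*0.82^i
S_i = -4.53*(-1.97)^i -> [-4.53, 8.92, -17.58, 34.63, -68.23]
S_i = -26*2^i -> [-26, -52, -104, -208, -416]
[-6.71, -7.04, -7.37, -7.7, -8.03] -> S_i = -6.71 + -0.33*i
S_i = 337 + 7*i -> [337, 344, 351, 358, 365]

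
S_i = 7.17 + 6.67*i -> [7.17, 13.84, 20.51, 27.18, 33.85]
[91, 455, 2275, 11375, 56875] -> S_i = 91*5^i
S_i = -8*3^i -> [-8, -24, -72, -216, -648]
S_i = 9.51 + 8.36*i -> [9.51, 17.87, 26.23, 34.59, 42.95]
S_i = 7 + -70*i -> [7, -63, -133, -203, -273]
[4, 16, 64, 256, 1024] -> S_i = 4*4^i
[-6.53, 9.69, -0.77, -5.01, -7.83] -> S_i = Random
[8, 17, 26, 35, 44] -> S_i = 8 + 9*i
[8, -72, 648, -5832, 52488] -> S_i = 8*-9^i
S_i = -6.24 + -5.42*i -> [-6.24, -11.66, -17.08, -22.5, -27.92]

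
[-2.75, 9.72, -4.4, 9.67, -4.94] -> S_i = Random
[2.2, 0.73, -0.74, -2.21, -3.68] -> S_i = 2.20 + -1.47*i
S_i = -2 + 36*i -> [-2, 34, 70, 106, 142]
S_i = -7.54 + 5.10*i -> [-7.54, -2.44, 2.66, 7.76, 12.86]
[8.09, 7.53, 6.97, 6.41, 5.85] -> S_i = 8.09 + -0.56*i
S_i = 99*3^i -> [99, 297, 891, 2673, 8019]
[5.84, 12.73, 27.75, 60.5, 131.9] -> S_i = 5.84*2.18^i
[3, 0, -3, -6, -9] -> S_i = 3 + -3*i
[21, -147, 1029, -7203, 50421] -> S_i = 21*-7^i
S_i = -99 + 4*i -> [-99, -95, -91, -87, -83]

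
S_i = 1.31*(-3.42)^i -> [1.31, -4.48, 15.32, -52.4, 179.22]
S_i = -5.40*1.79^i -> [-5.4, -9.67, -17.3, -30.97, -55.44]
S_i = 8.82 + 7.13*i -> [8.82, 15.95, 23.08, 30.21, 37.34]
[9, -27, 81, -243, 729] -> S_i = 9*-3^i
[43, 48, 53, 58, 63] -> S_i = 43 + 5*i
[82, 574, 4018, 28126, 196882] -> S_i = 82*7^i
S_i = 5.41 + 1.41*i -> [5.41, 6.82, 8.23, 9.64, 11.05]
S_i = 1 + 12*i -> [1, 13, 25, 37, 49]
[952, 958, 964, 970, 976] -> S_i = 952 + 6*i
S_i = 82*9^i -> [82, 738, 6642, 59778, 538002]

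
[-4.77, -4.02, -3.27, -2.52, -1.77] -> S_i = -4.77 + 0.75*i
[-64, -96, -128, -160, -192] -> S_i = -64 + -32*i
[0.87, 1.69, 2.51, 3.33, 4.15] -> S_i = 0.87 + 0.82*i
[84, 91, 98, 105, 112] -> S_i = 84 + 7*i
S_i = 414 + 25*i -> [414, 439, 464, 489, 514]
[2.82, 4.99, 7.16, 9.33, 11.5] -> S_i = 2.82 + 2.17*i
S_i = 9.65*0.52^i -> [9.65, 5.02, 2.61, 1.36, 0.71]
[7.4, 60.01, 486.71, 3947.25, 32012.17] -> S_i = 7.40*8.11^i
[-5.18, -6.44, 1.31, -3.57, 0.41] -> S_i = Random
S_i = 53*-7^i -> [53, -371, 2597, -18179, 127253]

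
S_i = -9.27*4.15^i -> [-9.27, -38.47, -159.65, -662.56, -2749.62]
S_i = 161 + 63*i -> [161, 224, 287, 350, 413]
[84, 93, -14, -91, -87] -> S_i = Random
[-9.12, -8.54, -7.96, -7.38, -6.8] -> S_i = -9.12 + 0.58*i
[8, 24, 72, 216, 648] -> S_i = 8*3^i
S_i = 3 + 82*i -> [3, 85, 167, 249, 331]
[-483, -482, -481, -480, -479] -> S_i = -483 + 1*i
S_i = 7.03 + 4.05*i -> [7.03, 11.08, 15.13, 19.18, 23.23]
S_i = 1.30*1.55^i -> [1.3, 2.02, 3.12, 4.84, 7.5]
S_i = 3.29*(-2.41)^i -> [3.29, -7.93, 19.11, -46.05, 110.98]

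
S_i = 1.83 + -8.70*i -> [1.83, -6.87, -15.57, -24.27, -32.97]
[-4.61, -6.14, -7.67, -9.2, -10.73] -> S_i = -4.61 + -1.53*i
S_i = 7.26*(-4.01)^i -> [7.26, -29.11, 116.74, -468.13, 1877.22]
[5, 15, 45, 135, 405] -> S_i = 5*3^i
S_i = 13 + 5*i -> [13, 18, 23, 28, 33]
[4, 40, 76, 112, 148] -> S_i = 4 + 36*i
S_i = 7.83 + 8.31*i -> [7.83, 16.14, 24.45, 32.76, 41.07]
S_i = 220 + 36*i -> [220, 256, 292, 328, 364]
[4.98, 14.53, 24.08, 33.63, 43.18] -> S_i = 4.98 + 9.55*i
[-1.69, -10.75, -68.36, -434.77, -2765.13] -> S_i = -1.69*6.36^i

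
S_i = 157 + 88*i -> [157, 245, 333, 421, 509]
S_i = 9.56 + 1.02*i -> [9.56, 10.58, 11.6, 12.62, 13.64]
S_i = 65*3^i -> [65, 195, 585, 1755, 5265]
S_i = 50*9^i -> [50, 450, 4050, 36450, 328050]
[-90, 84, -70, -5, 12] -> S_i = Random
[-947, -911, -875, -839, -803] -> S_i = -947 + 36*i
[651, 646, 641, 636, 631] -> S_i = 651 + -5*i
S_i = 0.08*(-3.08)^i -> [0.08, -0.25, 0.76, -2.34, 7.2]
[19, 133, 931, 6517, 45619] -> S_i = 19*7^i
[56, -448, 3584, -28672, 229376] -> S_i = 56*-8^i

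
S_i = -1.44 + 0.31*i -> [-1.44, -1.13, -0.82, -0.51, -0.2]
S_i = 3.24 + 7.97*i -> [3.24, 11.21, 19.18, 27.15, 35.12]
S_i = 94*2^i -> [94, 188, 376, 752, 1504]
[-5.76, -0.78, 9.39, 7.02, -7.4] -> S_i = Random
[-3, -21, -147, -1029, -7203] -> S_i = -3*7^i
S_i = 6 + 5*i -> [6, 11, 16, 21, 26]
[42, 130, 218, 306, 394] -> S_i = 42 + 88*i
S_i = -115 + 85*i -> [-115, -30, 55, 140, 225]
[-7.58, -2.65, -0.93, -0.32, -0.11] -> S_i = -7.58*0.35^i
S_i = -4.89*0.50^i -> [-4.89, -2.44, -1.22, -0.61, -0.31]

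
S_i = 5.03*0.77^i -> [5.03, 3.87, 2.98, 2.3, 1.77]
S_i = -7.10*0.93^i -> [-7.1, -6.6, -6.14, -5.71, -5.31]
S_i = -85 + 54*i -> [-85, -31, 23, 77, 131]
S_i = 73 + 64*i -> [73, 137, 201, 265, 329]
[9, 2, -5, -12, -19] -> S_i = 9 + -7*i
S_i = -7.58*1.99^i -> [-7.58, -15.08, -30.02, -59.73, -118.87]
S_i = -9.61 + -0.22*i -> [-9.61, -9.83, -10.05, -10.27, -10.49]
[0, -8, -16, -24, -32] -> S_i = 0 + -8*i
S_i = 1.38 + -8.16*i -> [1.38, -6.78, -14.94, -23.1, -31.26]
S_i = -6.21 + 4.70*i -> [-6.21, -1.51, 3.19, 7.89, 12.59]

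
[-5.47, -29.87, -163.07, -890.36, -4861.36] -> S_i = -5.47*5.46^i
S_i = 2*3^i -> [2, 6, 18, 54, 162]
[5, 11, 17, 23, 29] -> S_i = 5 + 6*i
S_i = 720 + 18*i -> [720, 738, 756, 774, 792]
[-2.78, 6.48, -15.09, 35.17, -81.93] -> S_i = -2.78*(-2.33)^i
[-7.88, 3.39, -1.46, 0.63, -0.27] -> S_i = -7.88*(-0.43)^i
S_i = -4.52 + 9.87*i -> [-4.52, 5.35, 15.22, 25.09, 34.96]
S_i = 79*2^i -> [79, 158, 316, 632, 1264]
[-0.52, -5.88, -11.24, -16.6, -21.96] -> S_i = -0.52 + -5.36*i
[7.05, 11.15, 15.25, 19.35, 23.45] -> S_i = 7.05 + 4.10*i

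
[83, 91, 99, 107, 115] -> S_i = 83 + 8*i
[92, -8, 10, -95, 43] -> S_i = Random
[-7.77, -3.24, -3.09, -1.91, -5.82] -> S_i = Random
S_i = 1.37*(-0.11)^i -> [1.37, -0.15, 0.02, -0.0, 0.0]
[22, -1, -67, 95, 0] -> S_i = Random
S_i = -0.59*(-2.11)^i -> [-0.59, 1.24, -2.63, 5.54, -11.69]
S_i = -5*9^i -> [-5, -45, -405, -3645, -32805]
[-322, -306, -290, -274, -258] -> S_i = -322 + 16*i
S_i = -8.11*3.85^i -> [-8.11, -31.22, -120.21, -462.81, -1781.82]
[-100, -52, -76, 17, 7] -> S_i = Random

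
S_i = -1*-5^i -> [-1, 5, -25, 125, -625]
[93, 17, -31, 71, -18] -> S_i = Random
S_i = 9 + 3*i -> [9, 12, 15, 18, 21]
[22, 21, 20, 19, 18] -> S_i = 22 + -1*i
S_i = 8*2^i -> [8, 16, 32, 64, 128]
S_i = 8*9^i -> [8, 72, 648, 5832, 52488]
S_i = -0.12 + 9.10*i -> [-0.12, 8.98, 18.08, 27.18, 36.28]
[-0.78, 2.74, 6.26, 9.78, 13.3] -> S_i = -0.78 + 3.52*i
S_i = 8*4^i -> [8, 32, 128, 512, 2048]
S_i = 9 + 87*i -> [9, 96, 183, 270, 357]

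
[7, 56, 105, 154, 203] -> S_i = 7 + 49*i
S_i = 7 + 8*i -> [7, 15, 23, 31, 39]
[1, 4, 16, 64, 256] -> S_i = 1*4^i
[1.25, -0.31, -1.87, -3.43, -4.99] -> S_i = 1.25 + -1.56*i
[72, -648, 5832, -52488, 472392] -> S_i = 72*-9^i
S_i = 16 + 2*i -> [16, 18, 20, 22, 24]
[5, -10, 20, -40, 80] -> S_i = 5*-2^i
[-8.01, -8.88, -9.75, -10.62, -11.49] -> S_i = -8.01 + -0.87*i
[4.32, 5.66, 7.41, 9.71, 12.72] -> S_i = 4.32*1.31^i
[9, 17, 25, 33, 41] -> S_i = 9 + 8*i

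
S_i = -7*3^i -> [-7, -21, -63, -189, -567]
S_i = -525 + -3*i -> [-525, -528, -531, -534, -537]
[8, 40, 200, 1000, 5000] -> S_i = 8*5^i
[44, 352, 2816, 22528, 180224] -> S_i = 44*8^i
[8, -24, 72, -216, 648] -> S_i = 8*-3^i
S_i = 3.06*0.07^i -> [3.06, 0.21, 0.01, 0.0, 0.0]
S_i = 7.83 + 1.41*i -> [7.83, 9.24, 10.65, 12.06, 13.47]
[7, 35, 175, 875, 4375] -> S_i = 7*5^i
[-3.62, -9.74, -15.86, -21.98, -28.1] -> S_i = -3.62 + -6.12*i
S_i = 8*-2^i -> [8, -16, 32, -64, 128]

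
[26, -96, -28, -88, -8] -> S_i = Random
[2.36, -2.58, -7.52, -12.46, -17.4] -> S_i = 2.36 + -4.94*i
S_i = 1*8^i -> [1, 8, 64, 512, 4096]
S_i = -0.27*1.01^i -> [-0.27, -0.27, -0.28, -0.28, -0.28]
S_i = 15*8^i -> [15, 120, 960, 7680, 61440]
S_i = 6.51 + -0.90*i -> [6.51, 5.61, 4.71, 3.81, 2.91]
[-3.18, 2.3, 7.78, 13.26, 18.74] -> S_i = -3.18 + 5.48*i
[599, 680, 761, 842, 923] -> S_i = 599 + 81*i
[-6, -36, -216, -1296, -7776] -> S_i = -6*6^i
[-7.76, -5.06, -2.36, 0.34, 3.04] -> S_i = -7.76 + 2.70*i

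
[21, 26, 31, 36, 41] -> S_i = 21 + 5*i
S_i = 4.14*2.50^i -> [4.14, 10.35, 25.87, 64.69, 161.72]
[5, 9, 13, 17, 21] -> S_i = 5 + 4*i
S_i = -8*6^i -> [-8, -48, -288, -1728, -10368]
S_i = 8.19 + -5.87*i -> [8.19, 2.32, -3.55, -9.42, -15.29]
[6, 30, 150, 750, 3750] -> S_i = 6*5^i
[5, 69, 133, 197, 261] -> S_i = 5 + 64*i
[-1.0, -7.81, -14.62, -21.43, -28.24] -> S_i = -1.00 + -6.81*i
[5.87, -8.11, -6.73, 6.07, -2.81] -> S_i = Random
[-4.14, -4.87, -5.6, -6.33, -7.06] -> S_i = -4.14 + -0.73*i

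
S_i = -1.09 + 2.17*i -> [-1.09, 1.08, 3.25, 5.42, 7.59]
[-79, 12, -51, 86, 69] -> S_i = Random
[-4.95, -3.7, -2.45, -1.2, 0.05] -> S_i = -4.95 + 1.25*i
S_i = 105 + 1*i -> [105, 106, 107, 108, 109]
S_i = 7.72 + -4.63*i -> [7.72, 3.09, -1.54, -6.17, -10.8]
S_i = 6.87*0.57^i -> [6.87, 3.92, 2.23, 1.27, 0.73]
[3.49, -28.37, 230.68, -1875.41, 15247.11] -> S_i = 3.49*(-8.13)^i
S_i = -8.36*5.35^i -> [-8.36, -44.73, -239.28, -1280.17, -6848.91]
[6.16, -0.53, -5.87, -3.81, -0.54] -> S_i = Random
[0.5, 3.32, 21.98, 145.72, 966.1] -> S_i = 0.50*6.63^i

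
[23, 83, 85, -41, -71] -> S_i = Random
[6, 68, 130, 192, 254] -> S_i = 6 + 62*i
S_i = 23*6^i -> [23, 138, 828, 4968, 29808]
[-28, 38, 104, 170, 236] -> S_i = -28 + 66*i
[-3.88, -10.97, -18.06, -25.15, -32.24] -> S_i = -3.88 + -7.09*i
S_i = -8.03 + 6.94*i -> [-8.03, -1.09, 5.85, 12.79, 19.73]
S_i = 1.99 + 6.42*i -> [1.99, 8.41, 14.83, 21.25, 27.67]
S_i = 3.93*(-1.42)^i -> [3.93, -5.58, 7.92, -11.25, 15.98]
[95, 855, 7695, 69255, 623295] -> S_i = 95*9^i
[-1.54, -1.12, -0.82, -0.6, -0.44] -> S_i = -1.54*0.73^i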